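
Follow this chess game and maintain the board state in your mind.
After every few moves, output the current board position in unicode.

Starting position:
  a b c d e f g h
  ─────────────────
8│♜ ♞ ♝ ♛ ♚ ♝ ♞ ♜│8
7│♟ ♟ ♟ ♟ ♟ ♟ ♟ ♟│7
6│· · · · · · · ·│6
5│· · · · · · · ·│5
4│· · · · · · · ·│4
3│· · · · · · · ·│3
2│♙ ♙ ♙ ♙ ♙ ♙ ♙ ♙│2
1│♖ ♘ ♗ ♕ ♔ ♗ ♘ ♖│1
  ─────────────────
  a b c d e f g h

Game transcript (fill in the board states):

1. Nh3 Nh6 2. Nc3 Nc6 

  a b c d e f g h
  ─────────────────
8│♜ · ♝ ♛ ♚ ♝ · ♜│8
7│♟ ♟ ♟ ♟ ♟ ♟ ♟ ♟│7
6│· · ♞ · · · · ♞│6
5│· · · · · · · ·│5
4│· · · · · · · ·│4
3│· · ♘ · · · · ♘│3
2│♙ ♙ ♙ ♙ ♙ ♙ ♙ ♙│2
1│♖ · ♗ ♕ ♔ ♗ · ♖│1
  ─────────────────
  a b c d e f g h

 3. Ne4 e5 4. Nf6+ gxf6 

  a b c d e f g h
  ─────────────────
8│♜ · ♝ ♛ ♚ ♝ · ♜│8
7│♟ ♟ ♟ ♟ · ♟ · ♟│7
6│· · ♞ · · ♟ · ♞│6
5│· · · · ♟ · · ·│5
4│· · · · · · · ·│4
3│· · · · · · · ♘│3
2│♙ ♙ ♙ ♙ ♙ ♙ ♙ ♙│2
1│♖ · ♗ ♕ ♔ ♗ · ♖│1
  ─────────────────
  a b c d e f g h

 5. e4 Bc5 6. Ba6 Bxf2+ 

  a b c d e f g h
  ─────────────────
8│♜ · ♝ ♛ ♚ · · ♜│8
7│♟ ♟ ♟ ♟ · ♟ · ♟│7
6│♗ · ♞ · · ♟ · ♞│6
5│· · · · ♟ · · ·│5
4│· · · · ♙ · · ·│4
3│· · · · · · · ♘│3
2│♙ ♙ ♙ ♙ · ♝ ♙ ♙│2
1│♖ · ♗ ♕ ♔ · · ♖│1
  ─────────────────
  a b c d e f g h

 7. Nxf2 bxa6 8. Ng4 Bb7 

  a b c d e f g h
  ─────────────────
8│♜ · · ♛ ♚ · · ♜│8
7│♟ ♝ ♟ ♟ · ♟ · ♟│7
6│♟ · ♞ · · ♟ · ♞│6
5│· · · · ♟ · · ·│5
4│· · · · ♙ · ♘ ·│4
3│· · · · · · · ·│3
2│♙ ♙ ♙ ♙ · · ♙ ♙│2
1│♖ · ♗ ♕ ♔ · · ♖│1
  ─────────────────
  a b c d e f g h



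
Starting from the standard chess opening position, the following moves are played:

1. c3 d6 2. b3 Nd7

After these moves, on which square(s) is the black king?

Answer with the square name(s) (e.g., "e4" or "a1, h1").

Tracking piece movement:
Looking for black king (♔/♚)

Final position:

  a b c d e f g h
  ─────────────────
8│♜ · ♝ ♛ ♚ ♝ ♞ ♜│8
7│♟ ♟ ♟ ♞ ♟ ♟ ♟ ♟│7
6│· · · ♟ · · · ·│6
5│· · · · · · · ·│5
4│· · · · · · · ·│4
3│· ♙ ♙ · · · · ·│3
2│♙ · · ♙ ♙ ♙ ♙ ♙│2
1│♖ ♘ ♗ ♕ ♔ ♗ ♘ ♖│1
  ─────────────────
  a b c d e f g h


e8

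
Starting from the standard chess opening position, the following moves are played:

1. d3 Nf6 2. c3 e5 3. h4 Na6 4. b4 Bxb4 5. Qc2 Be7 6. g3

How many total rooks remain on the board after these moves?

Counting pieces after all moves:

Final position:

  a b c d e f g h
  ─────────────────
8│♜ · ♝ ♛ ♚ · · ♜│8
7│♟ ♟ ♟ ♟ ♝ ♟ ♟ ♟│7
6│♞ · · · · ♞ · ·│6
5│· · · · ♟ · · ·│5
4│· · · · · · · ♙│4
3│· · ♙ ♙ · · ♙ ·│3
2│♙ · ♕ · ♙ ♙ · ·│2
1│♖ ♘ ♗ · ♔ ♗ ♘ ♖│1
  ─────────────────
  a b c d e f g h


4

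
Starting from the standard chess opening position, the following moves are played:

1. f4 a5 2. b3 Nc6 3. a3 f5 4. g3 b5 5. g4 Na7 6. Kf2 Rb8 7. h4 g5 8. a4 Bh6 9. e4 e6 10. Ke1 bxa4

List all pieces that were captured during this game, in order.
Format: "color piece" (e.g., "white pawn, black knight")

Tracking captures:
  bxa4: captured white pawn

white pawn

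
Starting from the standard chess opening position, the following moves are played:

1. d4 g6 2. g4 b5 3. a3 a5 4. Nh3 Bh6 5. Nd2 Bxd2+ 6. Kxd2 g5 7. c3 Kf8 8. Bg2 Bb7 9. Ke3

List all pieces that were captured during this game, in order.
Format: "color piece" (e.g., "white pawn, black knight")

Tracking captures:
  Bxd2+: captured white knight
  Kxd2: captured black bishop

white knight, black bishop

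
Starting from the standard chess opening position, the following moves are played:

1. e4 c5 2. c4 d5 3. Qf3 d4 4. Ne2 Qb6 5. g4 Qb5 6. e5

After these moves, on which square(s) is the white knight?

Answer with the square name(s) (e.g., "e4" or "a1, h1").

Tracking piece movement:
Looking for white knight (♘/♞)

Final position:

  a b c d e f g h
  ─────────────────
8│♜ ♞ ♝ · ♚ ♝ ♞ ♜│8
7│♟ ♟ · · ♟ ♟ ♟ ♟│7
6│· · · · · · · ·│6
5│· ♛ ♟ · ♙ · · ·│5
4│· · ♙ ♟ · · ♙ ·│4
3│· · · · · ♕ · ·│3
2│♙ ♙ · ♙ ♘ ♙ · ♙│2
1│♖ ♘ ♗ · ♔ ♗ · ♖│1
  ─────────────────
  a b c d e f g h


b1, e2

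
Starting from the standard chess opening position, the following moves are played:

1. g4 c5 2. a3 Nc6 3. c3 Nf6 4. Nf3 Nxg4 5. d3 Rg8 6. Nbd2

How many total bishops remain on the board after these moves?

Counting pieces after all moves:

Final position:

  a b c d e f g h
  ─────────────────
8│♜ · ♝ ♛ ♚ ♝ ♜ ·│8
7│♟ ♟ · ♟ ♟ ♟ ♟ ♟│7
6│· · ♞ · · · · ·│6
5│· · ♟ · · · · ·│5
4│· · · · · · ♞ ·│4
3│♙ · ♙ ♙ · ♘ · ·│3
2│· ♙ · ♘ ♙ ♙ · ♙│2
1│♖ · ♗ ♕ ♔ ♗ · ♖│1
  ─────────────────
  a b c d e f g h


4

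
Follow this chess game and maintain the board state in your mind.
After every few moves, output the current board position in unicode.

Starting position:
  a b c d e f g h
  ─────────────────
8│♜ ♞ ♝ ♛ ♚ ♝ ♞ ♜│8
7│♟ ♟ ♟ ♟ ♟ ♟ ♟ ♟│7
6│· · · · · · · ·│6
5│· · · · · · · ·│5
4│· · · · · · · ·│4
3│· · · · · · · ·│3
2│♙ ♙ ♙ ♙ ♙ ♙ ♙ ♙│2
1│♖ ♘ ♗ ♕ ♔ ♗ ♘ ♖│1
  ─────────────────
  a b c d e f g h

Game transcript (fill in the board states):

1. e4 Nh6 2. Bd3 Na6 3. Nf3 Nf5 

  a b c d e f g h
  ─────────────────
8│♜ · ♝ ♛ ♚ ♝ · ♜│8
7│♟ ♟ ♟ ♟ ♟ ♟ ♟ ♟│7
6│♞ · · · · · · ·│6
5│· · · · · ♞ · ·│5
4│· · · · ♙ · · ·│4
3│· · · ♗ · ♘ · ·│3
2│♙ ♙ ♙ ♙ · ♙ ♙ ♙│2
1│♖ ♘ ♗ ♕ ♔ · · ♖│1
  ─────────────────
  a b c d e f g h

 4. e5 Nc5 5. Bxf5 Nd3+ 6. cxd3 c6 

  a b c d e f g h
  ─────────────────
8│♜ · ♝ ♛ ♚ ♝ · ♜│8
7│♟ ♟ · ♟ ♟ ♟ ♟ ♟│7
6│· · ♟ · · · · ·│6
5│· · · · ♙ ♗ · ·│5
4│· · · · · · · ·│4
3│· · · ♙ · ♘ · ·│3
2│♙ ♙ · ♙ · ♙ ♙ ♙│2
1│♖ ♘ ♗ ♕ ♔ · · ♖│1
  ─────────────────
  a b c d e f g h

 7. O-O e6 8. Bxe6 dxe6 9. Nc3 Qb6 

  a b c d e f g h
  ─────────────────
8│♜ · ♝ · ♚ ♝ · ♜│8
7│♟ ♟ · · · ♟ ♟ ♟│7
6│· ♛ ♟ · ♟ · · ·│6
5│· · · · ♙ · · ·│5
4│· · · · · · · ·│4
3│· · ♘ ♙ · ♘ · ·│3
2│♙ ♙ · ♙ · ♙ ♙ ♙│2
1│♖ · ♗ ♕ · ♖ ♔ ·│1
  ─────────────────
  a b c d e f g h

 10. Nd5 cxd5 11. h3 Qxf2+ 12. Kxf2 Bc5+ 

  a b c d e f g h
  ─────────────────
8│♜ · ♝ · ♚ · · ♜│8
7│♟ ♟ · · · ♟ ♟ ♟│7
6│· · · · ♟ · · ·│6
5│· · ♝ ♟ ♙ · · ·│5
4│· · · · · · · ·│4
3│· · · ♙ · ♘ · ♙│3
2│♙ ♙ · ♙ · ♔ ♙ ·│2
1│♖ · ♗ ♕ · ♖ · ·│1
  ─────────────────
  a b c d e f g h

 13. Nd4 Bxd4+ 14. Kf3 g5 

  a b c d e f g h
  ─────────────────
8│♜ · ♝ · ♚ · · ♜│8
7│♟ ♟ · · · ♟ · ♟│7
6│· · · · ♟ · · ·│6
5│· · · ♟ ♙ · ♟ ·│5
4│· · · ♝ · · · ·│4
3│· · · ♙ · ♔ · ♙│3
2│♙ ♙ · ♙ · · ♙ ·│2
1│♖ · ♗ ♕ · ♖ · ·│1
  ─────────────────
  a b c d e f g h


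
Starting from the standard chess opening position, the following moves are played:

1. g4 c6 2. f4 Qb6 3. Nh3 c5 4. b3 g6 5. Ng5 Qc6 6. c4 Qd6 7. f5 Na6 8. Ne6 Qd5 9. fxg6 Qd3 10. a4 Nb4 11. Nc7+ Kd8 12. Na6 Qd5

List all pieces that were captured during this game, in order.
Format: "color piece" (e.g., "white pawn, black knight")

Tracking captures:
  fxg6: captured black pawn

black pawn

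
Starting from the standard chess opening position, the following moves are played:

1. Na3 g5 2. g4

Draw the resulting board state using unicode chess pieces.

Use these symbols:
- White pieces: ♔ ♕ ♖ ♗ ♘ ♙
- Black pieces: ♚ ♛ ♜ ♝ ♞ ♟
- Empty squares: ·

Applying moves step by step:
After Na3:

♜ ♞ ♝ ♛ ♚ ♝ ♞ ♜
♟ ♟ ♟ ♟ ♟ ♟ ♟ ♟
· · · · · · · ·
· · · · · · · ·
· · · · · · · ·
♘ · · · · · · ·
♙ ♙ ♙ ♙ ♙ ♙ ♙ ♙
♖ · ♗ ♕ ♔ ♗ ♘ ♖


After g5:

♜ ♞ ♝ ♛ ♚ ♝ ♞ ♜
♟ ♟ ♟ ♟ ♟ ♟ · ♟
· · · · · · · ·
· · · · · · ♟ ·
· · · · · · · ·
♘ · · · · · · ·
♙ ♙ ♙ ♙ ♙ ♙ ♙ ♙
♖ · ♗ ♕ ♔ ♗ ♘ ♖


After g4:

♜ ♞ ♝ ♛ ♚ ♝ ♞ ♜
♟ ♟ ♟ ♟ ♟ ♟ · ♟
· · · · · · · ·
· · · · · · ♟ ·
· · · · · · ♙ ·
♘ · · · · · · ·
♙ ♙ ♙ ♙ ♙ ♙ · ♙
♖ · ♗ ♕ ♔ ♗ ♘ ♖



  a b c d e f g h
  ─────────────────
8│♜ ♞ ♝ ♛ ♚ ♝ ♞ ♜│8
7│♟ ♟ ♟ ♟ ♟ ♟ · ♟│7
6│· · · · · · · ·│6
5│· · · · · · ♟ ·│5
4│· · · · · · ♙ ·│4
3│♘ · · · · · · ·│3
2│♙ ♙ ♙ ♙ ♙ ♙ · ♙│2
1│♖ · ♗ ♕ ♔ ♗ ♘ ♖│1
  ─────────────────
  a b c d e f g h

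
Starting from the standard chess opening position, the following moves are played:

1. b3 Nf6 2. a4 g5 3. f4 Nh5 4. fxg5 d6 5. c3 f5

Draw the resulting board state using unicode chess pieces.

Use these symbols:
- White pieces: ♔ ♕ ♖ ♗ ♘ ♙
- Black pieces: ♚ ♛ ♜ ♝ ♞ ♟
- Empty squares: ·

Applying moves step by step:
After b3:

♜ ♞ ♝ ♛ ♚ ♝ ♞ ♜
♟ ♟ ♟ ♟ ♟ ♟ ♟ ♟
· · · · · · · ·
· · · · · · · ·
· · · · · · · ·
· ♙ · · · · · ·
♙ · ♙ ♙ ♙ ♙ ♙ ♙
♖ ♘ ♗ ♕ ♔ ♗ ♘ ♖


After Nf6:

♜ ♞ ♝ ♛ ♚ ♝ · ♜
♟ ♟ ♟ ♟ ♟ ♟ ♟ ♟
· · · · · ♞ · ·
· · · · · · · ·
· · · · · · · ·
· ♙ · · · · · ·
♙ · ♙ ♙ ♙ ♙ ♙ ♙
♖ ♘ ♗ ♕ ♔ ♗ ♘ ♖


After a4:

♜ ♞ ♝ ♛ ♚ ♝ · ♜
♟ ♟ ♟ ♟ ♟ ♟ ♟ ♟
· · · · · ♞ · ·
· · · · · · · ·
♙ · · · · · · ·
· ♙ · · · · · ·
· · ♙ ♙ ♙ ♙ ♙ ♙
♖ ♘ ♗ ♕ ♔ ♗ ♘ ♖


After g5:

♜ ♞ ♝ ♛ ♚ ♝ · ♜
♟ ♟ ♟ ♟ ♟ ♟ · ♟
· · · · · ♞ · ·
· · · · · · ♟ ·
♙ · · · · · · ·
· ♙ · · · · · ·
· · ♙ ♙ ♙ ♙ ♙ ♙
♖ ♘ ♗ ♕ ♔ ♗ ♘ ♖


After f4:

♜ ♞ ♝ ♛ ♚ ♝ · ♜
♟ ♟ ♟ ♟ ♟ ♟ · ♟
· · · · · ♞ · ·
· · · · · · ♟ ·
♙ · · · · ♙ · ·
· ♙ · · · · · ·
· · ♙ ♙ ♙ · ♙ ♙
♖ ♘ ♗ ♕ ♔ ♗ ♘ ♖


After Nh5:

♜ ♞ ♝ ♛ ♚ ♝ · ♜
♟ ♟ ♟ ♟ ♟ ♟ · ♟
· · · · · · · ·
· · · · · · ♟ ♞
♙ · · · · ♙ · ·
· ♙ · · · · · ·
· · ♙ ♙ ♙ · ♙ ♙
♖ ♘ ♗ ♕ ♔ ♗ ♘ ♖


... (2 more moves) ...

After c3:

♜ ♞ ♝ ♛ ♚ ♝ · ♜
♟ ♟ ♟ · ♟ ♟ · ♟
· · · ♟ · · · ·
· · · · · · ♙ ♞
♙ · · · · · · ·
· ♙ ♙ · · · · ·
· · · ♙ ♙ · ♙ ♙
♖ ♘ ♗ ♕ ♔ ♗ ♘ ♖


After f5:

♜ ♞ ♝ ♛ ♚ ♝ · ♜
♟ ♟ ♟ · ♟ · · ♟
· · · ♟ · · · ·
· · · · · ♟ ♙ ♞
♙ · · · · · · ·
· ♙ ♙ · · · · ·
· · · ♙ ♙ · ♙ ♙
♖ ♘ ♗ ♕ ♔ ♗ ♘ ♖



  a b c d e f g h
  ─────────────────
8│♜ ♞ ♝ ♛ ♚ ♝ · ♜│8
7│♟ ♟ ♟ · ♟ · · ♟│7
6│· · · ♟ · · · ·│6
5│· · · · · ♟ ♙ ♞│5
4│♙ · · · · · · ·│4
3│· ♙ ♙ · · · · ·│3
2│· · · ♙ ♙ · ♙ ♙│2
1│♖ ♘ ♗ ♕ ♔ ♗ ♘ ♖│1
  ─────────────────
  a b c d e f g h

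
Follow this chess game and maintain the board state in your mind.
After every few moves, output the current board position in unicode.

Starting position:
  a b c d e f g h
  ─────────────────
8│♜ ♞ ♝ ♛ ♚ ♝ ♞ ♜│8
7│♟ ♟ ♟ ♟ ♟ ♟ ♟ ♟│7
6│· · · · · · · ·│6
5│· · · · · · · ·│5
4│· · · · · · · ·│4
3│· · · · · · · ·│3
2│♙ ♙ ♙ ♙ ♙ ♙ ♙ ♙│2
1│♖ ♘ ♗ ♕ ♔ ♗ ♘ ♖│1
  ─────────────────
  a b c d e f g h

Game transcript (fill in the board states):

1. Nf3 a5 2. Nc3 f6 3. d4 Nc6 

  a b c d e f g h
  ─────────────────
8│♜ · ♝ ♛ ♚ ♝ ♞ ♜│8
7│· ♟ ♟ ♟ ♟ · ♟ ♟│7
6│· · ♞ · · ♟ · ·│6
5│♟ · · · · · · ·│5
4│· · · ♙ · · · ·│4
3│· · ♘ · · ♘ · ·│3
2│♙ ♙ ♙ · ♙ ♙ ♙ ♙│2
1│♖ · ♗ ♕ ♔ ♗ · ♖│1
  ─────────────────
  a b c d e f g h

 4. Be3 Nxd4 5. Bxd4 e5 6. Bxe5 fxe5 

  a b c d e f g h
  ─────────────────
8│♜ · ♝ ♛ ♚ ♝ ♞ ♜│8
7│· ♟ ♟ ♟ · · ♟ ♟│7
6│· · · · · · · ·│6
5│♟ · · · ♟ · · ·│5
4│· · · · · · · ·│4
3│· · ♘ · · ♘ · ·│3
2│♙ ♙ ♙ · ♙ ♙ ♙ ♙│2
1│♖ · · ♕ ♔ ♗ · ♖│1
  ─────────────────
  a b c d e f g h

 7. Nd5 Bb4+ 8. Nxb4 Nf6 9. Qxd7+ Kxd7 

  a b c d e f g h
  ─────────────────
8│♜ · ♝ ♛ · · · ♜│8
7│· ♟ ♟ ♚ · · ♟ ♟│7
6│· · · · · ♞ · ·│6
5│♟ · · · ♟ · · ·│5
4│· ♘ · · · · · ·│4
3│· · · · · ♘ · ·│3
2│♙ ♙ ♙ · ♙ ♙ ♙ ♙│2
1│♖ · · · ♔ ♗ · ♖│1
  ─────────────────
  a b c d e f g h

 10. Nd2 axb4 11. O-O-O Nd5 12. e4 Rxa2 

  a b c d e f g h
  ─────────────────
8│· · ♝ ♛ · · · ♜│8
7│· ♟ ♟ ♚ · · ♟ ♟│7
6│· · · · · · · ·│6
5│· · · ♞ ♟ · · ·│5
4│· ♟ · · ♙ · · ·│4
3│· · · · · · · ·│3
2│♜ ♙ ♙ ♘ · ♙ ♙ ♙│2
1│· · ♔ ♖ · ♗ · ♖│1
  ─────────────────
  a b c d e f g h

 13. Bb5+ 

  a b c d e f g h
  ─────────────────
8│· · ♝ ♛ · · · ♜│8
7│· ♟ ♟ ♚ · · ♟ ♟│7
6│· · · · · · · ·│6
5│· ♗ · ♞ ♟ · · ·│5
4│· ♟ · · ♙ · · ·│4
3│· · · · · · · ·│3
2│♜ ♙ ♙ ♘ · ♙ ♙ ♙│2
1│· · ♔ ♖ · · · ♖│1
  ─────────────────
  a b c d e f g h


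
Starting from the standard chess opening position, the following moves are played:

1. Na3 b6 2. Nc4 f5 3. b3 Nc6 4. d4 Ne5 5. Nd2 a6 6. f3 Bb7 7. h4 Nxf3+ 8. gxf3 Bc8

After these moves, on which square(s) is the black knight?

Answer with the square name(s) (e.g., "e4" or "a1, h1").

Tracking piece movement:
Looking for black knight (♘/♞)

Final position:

  a b c d e f g h
  ─────────────────
8│♜ · ♝ ♛ ♚ ♝ ♞ ♜│8
7│· · ♟ ♟ ♟ · ♟ ♟│7
6│♟ ♟ · · · · · ·│6
5│· · · · · ♟ · ·│5
4│· · · ♙ · · · ♙│4
3│· ♙ · · · ♙ · ·│3
2│♙ · ♙ ♘ ♙ · · ·│2
1│♖ · ♗ ♕ ♔ ♗ ♘ ♖│1
  ─────────────────
  a b c d e f g h


g8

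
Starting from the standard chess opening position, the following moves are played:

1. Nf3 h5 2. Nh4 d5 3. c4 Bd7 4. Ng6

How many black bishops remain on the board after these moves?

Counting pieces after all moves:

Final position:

  a b c d e f g h
  ─────────────────
8│♜ ♞ · ♛ ♚ ♝ ♞ ♜│8
7│♟ ♟ ♟ ♝ ♟ ♟ ♟ ·│7
6│· · · · · · ♘ ·│6
5│· · · ♟ · · · ♟│5
4│· · ♙ · · · · ·│4
3│· · · · · · · ·│3
2│♙ ♙ · ♙ ♙ ♙ ♙ ♙│2
1│♖ ♘ ♗ ♕ ♔ ♗ · ♖│1
  ─────────────────
  a b c d e f g h


2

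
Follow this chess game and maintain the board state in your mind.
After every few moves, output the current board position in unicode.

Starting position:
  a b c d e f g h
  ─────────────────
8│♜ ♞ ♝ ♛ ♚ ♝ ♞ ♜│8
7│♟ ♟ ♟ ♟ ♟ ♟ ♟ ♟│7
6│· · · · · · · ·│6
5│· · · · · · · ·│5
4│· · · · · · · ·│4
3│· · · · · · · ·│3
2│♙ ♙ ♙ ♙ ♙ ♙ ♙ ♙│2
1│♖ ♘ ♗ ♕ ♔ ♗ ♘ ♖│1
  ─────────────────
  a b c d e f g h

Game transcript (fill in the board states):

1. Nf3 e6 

  a b c d e f g h
  ─────────────────
8│♜ ♞ ♝ ♛ ♚ ♝ ♞ ♜│8
7│♟ ♟ ♟ ♟ · ♟ ♟ ♟│7
6│· · · · ♟ · · ·│6
5│· · · · · · · ·│5
4│· · · · · · · ·│4
3│· · · · · ♘ · ·│3
2│♙ ♙ ♙ ♙ ♙ ♙ ♙ ♙│2
1│♖ ♘ ♗ ♕ ♔ ♗ · ♖│1
  ─────────────────
  a b c d e f g h

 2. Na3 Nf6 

  a b c d e f g h
  ─────────────────
8│♜ ♞ ♝ ♛ ♚ ♝ · ♜│8
7│♟ ♟ ♟ ♟ · ♟ ♟ ♟│7
6│· · · · ♟ ♞ · ·│6
5│· · · · · · · ·│5
4│· · · · · · · ·│4
3│♘ · · · · ♘ · ·│3
2│♙ ♙ ♙ ♙ ♙ ♙ ♙ ♙│2
1│♖ · ♗ ♕ ♔ ♗ · ♖│1
  ─────────────────
  a b c d e f g h

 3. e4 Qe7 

  a b c d e f g h
  ─────────────────
8│♜ ♞ ♝ · ♚ ♝ · ♜│8
7│♟ ♟ ♟ ♟ ♛ ♟ ♟ ♟│7
6│· · · · ♟ ♞ · ·│6
5│· · · · · · · ·│5
4│· · · · ♙ · · ·│4
3│♘ · · · · ♘ · ·│3
2│♙ ♙ ♙ ♙ · ♙ ♙ ♙│2
1│♖ · ♗ ♕ ♔ ♗ · ♖│1
  ─────────────────
  a b c d e f g h

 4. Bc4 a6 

  a b c d e f g h
  ─────────────────
8│♜ ♞ ♝ · ♚ ♝ · ♜│8
7│· ♟ ♟ ♟ ♛ ♟ ♟ ♟│7
6│♟ · · · ♟ ♞ · ·│6
5│· · · · · · · ·│5
4│· · ♗ · ♙ · · ·│4
3│♘ · · · · ♘ · ·│3
2│♙ ♙ ♙ ♙ · ♙ ♙ ♙│2
1│♖ · ♗ ♕ ♔ · · ♖│1
  ─────────────────
  a b c d e f g h



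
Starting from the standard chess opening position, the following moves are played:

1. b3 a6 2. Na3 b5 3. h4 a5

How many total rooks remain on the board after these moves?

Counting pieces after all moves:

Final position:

  a b c d e f g h
  ─────────────────
8│♜ ♞ ♝ ♛ ♚ ♝ ♞ ♜│8
7│· · ♟ ♟ ♟ ♟ ♟ ♟│7
6│· · · · · · · ·│6
5│♟ ♟ · · · · · ·│5
4│· · · · · · · ♙│4
3│♘ ♙ · · · · · ·│3
2│♙ · ♙ ♙ ♙ ♙ ♙ ·│2
1│♖ · ♗ ♕ ♔ ♗ ♘ ♖│1
  ─────────────────
  a b c d e f g h


4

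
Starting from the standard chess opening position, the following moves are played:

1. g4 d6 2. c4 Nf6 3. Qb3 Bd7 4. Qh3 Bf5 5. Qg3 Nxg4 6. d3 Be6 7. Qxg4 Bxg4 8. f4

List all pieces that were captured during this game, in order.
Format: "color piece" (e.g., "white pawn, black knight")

Tracking captures:
  Nxg4: captured white pawn
  Qxg4: captured black knight
  Bxg4: captured white queen

white pawn, black knight, white queen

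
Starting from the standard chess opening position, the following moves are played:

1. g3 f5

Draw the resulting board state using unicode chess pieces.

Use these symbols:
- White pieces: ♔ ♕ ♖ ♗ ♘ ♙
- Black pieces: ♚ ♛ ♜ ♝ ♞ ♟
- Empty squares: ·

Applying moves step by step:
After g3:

♜ ♞ ♝ ♛ ♚ ♝ ♞ ♜
♟ ♟ ♟ ♟ ♟ ♟ ♟ ♟
· · · · · · · ·
· · · · · · · ·
· · · · · · · ·
· · · · · · ♙ ·
♙ ♙ ♙ ♙ ♙ ♙ · ♙
♖ ♘ ♗ ♕ ♔ ♗ ♘ ♖


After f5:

♜ ♞ ♝ ♛ ♚ ♝ ♞ ♜
♟ ♟ ♟ ♟ ♟ · ♟ ♟
· · · · · · · ·
· · · · · ♟ · ·
· · · · · · · ·
· · · · · · ♙ ·
♙ ♙ ♙ ♙ ♙ ♙ · ♙
♖ ♘ ♗ ♕ ♔ ♗ ♘ ♖



  a b c d e f g h
  ─────────────────
8│♜ ♞ ♝ ♛ ♚ ♝ ♞ ♜│8
7│♟ ♟ ♟ ♟ ♟ · ♟ ♟│7
6│· · · · · · · ·│6
5│· · · · · ♟ · ·│5
4│· · · · · · · ·│4
3│· · · · · · ♙ ·│3
2│♙ ♙ ♙ ♙ ♙ ♙ · ♙│2
1│♖ ♘ ♗ ♕ ♔ ♗ ♘ ♖│1
  ─────────────────
  a b c d e f g h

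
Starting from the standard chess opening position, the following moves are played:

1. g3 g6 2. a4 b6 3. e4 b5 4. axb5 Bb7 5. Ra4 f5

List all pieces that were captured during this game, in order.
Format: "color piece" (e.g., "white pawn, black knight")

Tracking captures:
  axb5: captured black pawn

black pawn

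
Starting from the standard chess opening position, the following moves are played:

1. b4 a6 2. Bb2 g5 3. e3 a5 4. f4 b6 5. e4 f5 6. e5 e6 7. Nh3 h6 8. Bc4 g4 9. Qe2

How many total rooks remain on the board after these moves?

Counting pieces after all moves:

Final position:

  a b c d e f g h
  ─────────────────
8│♜ ♞ ♝ ♛ ♚ ♝ ♞ ♜│8
7│· · ♟ ♟ · · · ·│7
6│· ♟ · · ♟ · · ♟│6
5│♟ · · · ♙ ♟ · ·│5
4│· ♙ ♗ · · ♙ ♟ ·│4
3│· · · · · · · ♘│3
2│♙ ♗ ♙ ♙ ♕ · ♙ ♙│2
1│♖ ♘ · · ♔ · · ♖│1
  ─────────────────
  a b c d e f g h


4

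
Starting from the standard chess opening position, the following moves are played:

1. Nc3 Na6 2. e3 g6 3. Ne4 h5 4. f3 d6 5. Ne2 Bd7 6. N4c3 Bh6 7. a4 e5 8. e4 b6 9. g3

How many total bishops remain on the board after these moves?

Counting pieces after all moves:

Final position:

  a b c d e f g h
  ─────────────────
8│♜ · · ♛ ♚ · ♞ ♜│8
7│♟ · ♟ ♝ · ♟ · ·│7
6│♞ ♟ · ♟ · · ♟ ♝│6
5│· · · · ♟ · · ♟│5
4│♙ · · · ♙ · · ·│4
3│· · ♘ · · ♙ ♙ ·│3
2│· ♙ ♙ ♙ ♘ · · ♙│2
1│♖ · ♗ ♕ ♔ ♗ · ♖│1
  ─────────────────
  a b c d e f g h


4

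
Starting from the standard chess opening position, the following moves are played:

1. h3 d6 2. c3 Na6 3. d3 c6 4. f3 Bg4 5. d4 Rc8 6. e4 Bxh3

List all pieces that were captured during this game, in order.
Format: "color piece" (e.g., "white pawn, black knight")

Tracking captures:
  Bxh3: captured white pawn

white pawn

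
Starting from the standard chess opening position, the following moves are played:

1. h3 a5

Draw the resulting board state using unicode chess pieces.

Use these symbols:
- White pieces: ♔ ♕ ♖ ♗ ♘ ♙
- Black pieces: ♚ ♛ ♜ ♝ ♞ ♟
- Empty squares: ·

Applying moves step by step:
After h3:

♜ ♞ ♝ ♛ ♚ ♝ ♞ ♜
♟ ♟ ♟ ♟ ♟ ♟ ♟ ♟
· · · · · · · ·
· · · · · · · ·
· · · · · · · ·
· · · · · · · ♙
♙ ♙ ♙ ♙ ♙ ♙ ♙ ·
♖ ♘ ♗ ♕ ♔ ♗ ♘ ♖


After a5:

♜ ♞ ♝ ♛ ♚ ♝ ♞ ♜
· ♟ ♟ ♟ ♟ ♟ ♟ ♟
· · · · · · · ·
♟ · · · · · · ·
· · · · · · · ·
· · · · · · · ♙
♙ ♙ ♙ ♙ ♙ ♙ ♙ ·
♖ ♘ ♗ ♕ ♔ ♗ ♘ ♖



  a b c d e f g h
  ─────────────────
8│♜ ♞ ♝ ♛ ♚ ♝ ♞ ♜│8
7│· ♟ ♟ ♟ ♟ ♟ ♟ ♟│7
6│· · · · · · · ·│6
5│♟ · · · · · · ·│5
4│· · · · · · · ·│4
3│· · · · · · · ♙│3
2│♙ ♙ ♙ ♙ ♙ ♙ ♙ ·│2
1│♖ ♘ ♗ ♕ ♔ ♗ ♘ ♖│1
  ─────────────────
  a b c d e f g h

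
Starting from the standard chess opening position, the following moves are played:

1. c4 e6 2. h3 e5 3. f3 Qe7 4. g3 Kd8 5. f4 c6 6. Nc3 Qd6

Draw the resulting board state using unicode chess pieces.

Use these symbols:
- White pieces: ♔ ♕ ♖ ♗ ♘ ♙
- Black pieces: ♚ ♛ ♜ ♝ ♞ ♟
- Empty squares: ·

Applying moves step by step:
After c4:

♜ ♞ ♝ ♛ ♚ ♝ ♞ ♜
♟ ♟ ♟ ♟ ♟ ♟ ♟ ♟
· · · · · · · ·
· · · · · · · ·
· · ♙ · · · · ·
· · · · · · · ·
♙ ♙ · ♙ ♙ ♙ ♙ ♙
♖ ♘ ♗ ♕ ♔ ♗ ♘ ♖


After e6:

♜ ♞ ♝ ♛ ♚ ♝ ♞ ♜
♟ ♟ ♟ ♟ · ♟ ♟ ♟
· · · · ♟ · · ·
· · · · · · · ·
· · ♙ · · · · ·
· · · · · · · ·
♙ ♙ · ♙ ♙ ♙ ♙ ♙
♖ ♘ ♗ ♕ ♔ ♗ ♘ ♖


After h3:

♜ ♞ ♝ ♛ ♚ ♝ ♞ ♜
♟ ♟ ♟ ♟ · ♟ ♟ ♟
· · · · ♟ · · ·
· · · · · · · ·
· · ♙ · · · · ·
· · · · · · · ♙
♙ ♙ · ♙ ♙ ♙ ♙ ·
♖ ♘ ♗ ♕ ♔ ♗ ♘ ♖


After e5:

♜ ♞ ♝ ♛ ♚ ♝ ♞ ♜
♟ ♟ ♟ ♟ · ♟ ♟ ♟
· · · · · · · ·
· · · · ♟ · · ·
· · ♙ · · · · ·
· · · · · · · ♙
♙ ♙ · ♙ ♙ ♙ ♙ ·
♖ ♘ ♗ ♕ ♔ ♗ ♘ ♖


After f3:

♜ ♞ ♝ ♛ ♚ ♝ ♞ ♜
♟ ♟ ♟ ♟ · ♟ ♟ ♟
· · · · · · · ·
· · · · ♟ · · ·
· · ♙ · · · · ·
· · · · · ♙ · ♙
♙ ♙ · ♙ ♙ · ♙ ·
♖ ♘ ♗ ♕ ♔ ♗ ♘ ♖


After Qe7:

♜ ♞ ♝ · ♚ ♝ ♞ ♜
♟ ♟ ♟ ♟ ♛ ♟ ♟ ♟
· · · · · · · ·
· · · · ♟ · · ·
· · ♙ · · · · ·
· · · · · ♙ · ♙
♙ ♙ · ♙ ♙ · ♙ ·
♖ ♘ ♗ ♕ ♔ ♗ ♘ ♖


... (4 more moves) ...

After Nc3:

♜ ♞ ♝ ♚ · ♝ ♞ ♜
♟ ♟ · ♟ ♛ ♟ ♟ ♟
· · ♟ · · · · ·
· · · · ♟ · · ·
· · ♙ · · ♙ · ·
· · ♘ · · · ♙ ♙
♙ ♙ · ♙ ♙ · · ·
♖ · ♗ ♕ ♔ ♗ ♘ ♖


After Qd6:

♜ ♞ ♝ ♚ · ♝ ♞ ♜
♟ ♟ · ♟ · ♟ ♟ ♟
· · ♟ ♛ · · · ·
· · · · ♟ · · ·
· · ♙ · · ♙ · ·
· · ♘ · · · ♙ ♙
♙ ♙ · ♙ ♙ · · ·
♖ · ♗ ♕ ♔ ♗ ♘ ♖



  a b c d e f g h
  ─────────────────
8│♜ ♞ ♝ ♚ · ♝ ♞ ♜│8
7│♟ ♟ · ♟ · ♟ ♟ ♟│7
6│· · ♟ ♛ · · · ·│6
5│· · · · ♟ · · ·│5
4│· · ♙ · · ♙ · ·│4
3│· · ♘ · · · ♙ ♙│3
2│♙ ♙ · ♙ ♙ · · ·│2
1│♖ · ♗ ♕ ♔ ♗ ♘ ♖│1
  ─────────────────
  a b c d e f g h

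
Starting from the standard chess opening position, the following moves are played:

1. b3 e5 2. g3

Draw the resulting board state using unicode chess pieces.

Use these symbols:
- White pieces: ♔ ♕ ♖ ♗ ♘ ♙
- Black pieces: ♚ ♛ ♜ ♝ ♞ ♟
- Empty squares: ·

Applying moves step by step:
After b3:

♜ ♞ ♝ ♛ ♚ ♝ ♞ ♜
♟ ♟ ♟ ♟ ♟ ♟ ♟ ♟
· · · · · · · ·
· · · · · · · ·
· · · · · · · ·
· ♙ · · · · · ·
♙ · ♙ ♙ ♙ ♙ ♙ ♙
♖ ♘ ♗ ♕ ♔ ♗ ♘ ♖


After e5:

♜ ♞ ♝ ♛ ♚ ♝ ♞ ♜
♟ ♟ ♟ ♟ · ♟ ♟ ♟
· · · · · · · ·
· · · · ♟ · · ·
· · · · · · · ·
· ♙ · · · · · ·
♙ · ♙ ♙ ♙ ♙ ♙ ♙
♖ ♘ ♗ ♕ ♔ ♗ ♘ ♖


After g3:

♜ ♞ ♝ ♛ ♚ ♝ ♞ ♜
♟ ♟ ♟ ♟ · ♟ ♟ ♟
· · · · · · · ·
· · · · ♟ · · ·
· · · · · · · ·
· ♙ · · · · ♙ ·
♙ · ♙ ♙ ♙ ♙ · ♙
♖ ♘ ♗ ♕ ♔ ♗ ♘ ♖



  a b c d e f g h
  ─────────────────
8│♜ ♞ ♝ ♛ ♚ ♝ ♞ ♜│8
7│♟ ♟ ♟ ♟ · ♟ ♟ ♟│7
6│· · · · · · · ·│6
5│· · · · ♟ · · ·│5
4│· · · · · · · ·│4
3│· ♙ · · · · ♙ ·│3
2│♙ · ♙ ♙ ♙ ♙ · ♙│2
1│♖ ♘ ♗ ♕ ♔ ♗ ♘ ♖│1
  ─────────────────
  a b c d e f g h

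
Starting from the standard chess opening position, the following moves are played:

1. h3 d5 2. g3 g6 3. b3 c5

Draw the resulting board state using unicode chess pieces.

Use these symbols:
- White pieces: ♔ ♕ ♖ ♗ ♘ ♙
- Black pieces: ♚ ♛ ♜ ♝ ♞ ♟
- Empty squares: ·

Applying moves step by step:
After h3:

♜ ♞ ♝ ♛ ♚ ♝ ♞ ♜
♟ ♟ ♟ ♟ ♟ ♟ ♟ ♟
· · · · · · · ·
· · · · · · · ·
· · · · · · · ·
· · · · · · · ♙
♙ ♙ ♙ ♙ ♙ ♙ ♙ ·
♖ ♘ ♗ ♕ ♔ ♗ ♘ ♖


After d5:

♜ ♞ ♝ ♛ ♚ ♝ ♞ ♜
♟ ♟ ♟ · ♟ ♟ ♟ ♟
· · · · · · · ·
· · · ♟ · · · ·
· · · · · · · ·
· · · · · · · ♙
♙ ♙ ♙ ♙ ♙ ♙ ♙ ·
♖ ♘ ♗ ♕ ♔ ♗ ♘ ♖


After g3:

♜ ♞ ♝ ♛ ♚ ♝ ♞ ♜
♟ ♟ ♟ · ♟ ♟ ♟ ♟
· · · · · · · ·
· · · ♟ · · · ·
· · · · · · · ·
· · · · · · ♙ ♙
♙ ♙ ♙ ♙ ♙ ♙ · ·
♖ ♘ ♗ ♕ ♔ ♗ ♘ ♖


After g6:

♜ ♞ ♝ ♛ ♚ ♝ ♞ ♜
♟ ♟ ♟ · ♟ ♟ · ♟
· · · · · · ♟ ·
· · · ♟ · · · ·
· · · · · · · ·
· · · · · · ♙ ♙
♙ ♙ ♙ ♙ ♙ ♙ · ·
♖ ♘ ♗ ♕ ♔ ♗ ♘ ♖


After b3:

♜ ♞ ♝ ♛ ♚ ♝ ♞ ♜
♟ ♟ ♟ · ♟ ♟ · ♟
· · · · · · ♟ ·
· · · ♟ · · · ·
· · · · · · · ·
· ♙ · · · · ♙ ♙
♙ · ♙ ♙ ♙ ♙ · ·
♖ ♘ ♗ ♕ ♔ ♗ ♘ ♖


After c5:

♜ ♞ ♝ ♛ ♚ ♝ ♞ ♜
♟ ♟ · · ♟ ♟ · ♟
· · · · · · ♟ ·
· · ♟ ♟ · · · ·
· · · · · · · ·
· ♙ · · · · ♙ ♙
♙ · ♙ ♙ ♙ ♙ · ·
♖ ♘ ♗ ♕ ♔ ♗ ♘ ♖



  a b c d e f g h
  ─────────────────
8│♜ ♞ ♝ ♛ ♚ ♝ ♞ ♜│8
7│♟ ♟ · · ♟ ♟ · ♟│7
6│· · · · · · ♟ ·│6
5│· · ♟ ♟ · · · ·│5
4│· · · · · · · ·│4
3│· ♙ · · · · ♙ ♙│3
2│♙ · ♙ ♙ ♙ ♙ · ·│2
1│♖ ♘ ♗ ♕ ♔ ♗ ♘ ♖│1
  ─────────────────
  a b c d e f g h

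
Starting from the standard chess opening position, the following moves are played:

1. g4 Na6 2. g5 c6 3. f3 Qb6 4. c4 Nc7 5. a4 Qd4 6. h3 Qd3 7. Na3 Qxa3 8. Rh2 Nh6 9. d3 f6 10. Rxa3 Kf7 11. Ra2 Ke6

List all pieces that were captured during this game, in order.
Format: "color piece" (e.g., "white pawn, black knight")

Tracking captures:
  Qxa3: captured white knight
  Rxa3: captured black queen

white knight, black queen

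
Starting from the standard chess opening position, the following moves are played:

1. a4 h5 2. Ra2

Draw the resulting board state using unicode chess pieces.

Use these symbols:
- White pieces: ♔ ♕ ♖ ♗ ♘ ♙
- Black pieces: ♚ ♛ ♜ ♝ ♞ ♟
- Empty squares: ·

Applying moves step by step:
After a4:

♜ ♞ ♝ ♛ ♚ ♝ ♞ ♜
♟ ♟ ♟ ♟ ♟ ♟ ♟ ♟
· · · · · · · ·
· · · · · · · ·
♙ · · · · · · ·
· · · · · · · ·
· ♙ ♙ ♙ ♙ ♙ ♙ ♙
♖ ♘ ♗ ♕ ♔ ♗ ♘ ♖


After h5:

♜ ♞ ♝ ♛ ♚ ♝ ♞ ♜
♟ ♟ ♟ ♟ ♟ ♟ ♟ ·
· · · · · · · ·
· · · · · · · ♟
♙ · · · · · · ·
· · · · · · · ·
· ♙ ♙ ♙ ♙ ♙ ♙ ♙
♖ ♘ ♗ ♕ ♔ ♗ ♘ ♖


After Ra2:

♜ ♞ ♝ ♛ ♚ ♝ ♞ ♜
♟ ♟ ♟ ♟ ♟ ♟ ♟ ·
· · · · · · · ·
· · · · · · · ♟
♙ · · · · · · ·
· · · · · · · ·
♖ ♙ ♙ ♙ ♙ ♙ ♙ ♙
· ♘ ♗ ♕ ♔ ♗ ♘ ♖



  a b c d e f g h
  ─────────────────
8│♜ ♞ ♝ ♛ ♚ ♝ ♞ ♜│8
7│♟ ♟ ♟ ♟ ♟ ♟ ♟ ·│7
6│· · · · · · · ·│6
5│· · · · · · · ♟│5
4│♙ · · · · · · ·│4
3│· · · · · · · ·│3
2│♖ ♙ ♙ ♙ ♙ ♙ ♙ ♙│2
1│· ♘ ♗ ♕ ♔ ♗ ♘ ♖│1
  ─────────────────
  a b c d e f g h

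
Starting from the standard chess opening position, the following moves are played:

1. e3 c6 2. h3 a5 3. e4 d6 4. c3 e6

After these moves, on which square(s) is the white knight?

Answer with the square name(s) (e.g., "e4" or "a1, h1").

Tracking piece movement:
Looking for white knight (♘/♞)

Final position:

  a b c d e f g h
  ─────────────────
8│♜ ♞ ♝ ♛ ♚ ♝ ♞ ♜│8
7│· ♟ · · · ♟ ♟ ♟│7
6│· · ♟ ♟ ♟ · · ·│6
5│♟ · · · · · · ·│5
4│· · · · ♙ · · ·│4
3│· · ♙ · · · · ♙│3
2│♙ ♙ · ♙ · ♙ ♙ ·│2
1│♖ ♘ ♗ ♕ ♔ ♗ ♘ ♖│1
  ─────────────────
  a b c d e f g h


b1, g1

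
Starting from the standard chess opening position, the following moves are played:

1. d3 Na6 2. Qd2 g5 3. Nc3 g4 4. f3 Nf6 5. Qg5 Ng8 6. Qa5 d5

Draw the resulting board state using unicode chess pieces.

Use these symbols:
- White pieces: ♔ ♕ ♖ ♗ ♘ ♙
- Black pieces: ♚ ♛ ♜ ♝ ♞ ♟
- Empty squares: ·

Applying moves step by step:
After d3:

♜ ♞ ♝ ♛ ♚ ♝ ♞ ♜
♟ ♟ ♟ ♟ ♟ ♟ ♟ ♟
· · · · · · · ·
· · · · · · · ·
· · · · · · · ·
· · · ♙ · · · ·
♙ ♙ ♙ · ♙ ♙ ♙ ♙
♖ ♘ ♗ ♕ ♔ ♗ ♘ ♖


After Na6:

♜ · ♝ ♛ ♚ ♝ ♞ ♜
♟ ♟ ♟ ♟ ♟ ♟ ♟ ♟
♞ · · · · · · ·
· · · · · · · ·
· · · · · · · ·
· · · ♙ · · · ·
♙ ♙ ♙ · ♙ ♙ ♙ ♙
♖ ♘ ♗ ♕ ♔ ♗ ♘ ♖


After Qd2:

♜ · ♝ ♛ ♚ ♝ ♞ ♜
♟ ♟ ♟ ♟ ♟ ♟ ♟ ♟
♞ · · · · · · ·
· · · · · · · ·
· · · · · · · ·
· · · ♙ · · · ·
♙ ♙ ♙ ♕ ♙ ♙ ♙ ♙
♖ ♘ ♗ · ♔ ♗ ♘ ♖


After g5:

♜ · ♝ ♛ ♚ ♝ ♞ ♜
♟ ♟ ♟ ♟ ♟ ♟ · ♟
♞ · · · · · · ·
· · · · · · ♟ ·
· · · · · · · ·
· · · ♙ · · · ·
♙ ♙ ♙ ♕ ♙ ♙ ♙ ♙
♖ ♘ ♗ · ♔ ♗ ♘ ♖


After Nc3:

♜ · ♝ ♛ ♚ ♝ ♞ ♜
♟ ♟ ♟ ♟ ♟ ♟ · ♟
♞ · · · · · · ·
· · · · · · ♟ ·
· · · · · · · ·
· · ♘ ♙ · · · ·
♙ ♙ ♙ ♕ ♙ ♙ ♙ ♙
♖ · ♗ · ♔ ♗ ♘ ♖


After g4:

♜ · ♝ ♛ ♚ ♝ ♞ ♜
♟ ♟ ♟ ♟ ♟ ♟ · ♟
♞ · · · · · · ·
· · · · · · · ·
· · · · · · ♟ ·
· · ♘ ♙ · · · ·
♙ ♙ ♙ ♕ ♙ ♙ ♙ ♙
♖ · ♗ · ♔ ♗ ♘ ♖


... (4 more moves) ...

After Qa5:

♜ · ♝ ♛ ♚ ♝ ♞ ♜
♟ ♟ ♟ ♟ ♟ ♟ · ♟
♞ · · · · · · ·
♕ · · · · · · ·
· · · · · · ♟ ·
· · ♘ ♙ · ♙ · ·
♙ ♙ ♙ · ♙ · ♙ ♙
♖ · ♗ · ♔ ♗ ♘ ♖


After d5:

♜ · ♝ ♛ ♚ ♝ ♞ ♜
♟ ♟ ♟ · ♟ ♟ · ♟
♞ · · · · · · ·
♕ · · ♟ · · · ·
· · · · · · ♟ ·
· · ♘ ♙ · ♙ · ·
♙ ♙ ♙ · ♙ · ♙ ♙
♖ · ♗ · ♔ ♗ ♘ ♖



  a b c d e f g h
  ─────────────────
8│♜ · ♝ ♛ ♚ ♝ ♞ ♜│8
7│♟ ♟ ♟ · ♟ ♟ · ♟│7
6│♞ · · · · · · ·│6
5│♕ · · ♟ · · · ·│5
4│· · · · · · ♟ ·│4
3│· · ♘ ♙ · ♙ · ·│3
2│♙ ♙ ♙ · ♙ · ♙ ♙│2
1│♖ · ♗ · ♔ ♗ ♘ ♖│1
  ─────────────────
  a b c d e f g h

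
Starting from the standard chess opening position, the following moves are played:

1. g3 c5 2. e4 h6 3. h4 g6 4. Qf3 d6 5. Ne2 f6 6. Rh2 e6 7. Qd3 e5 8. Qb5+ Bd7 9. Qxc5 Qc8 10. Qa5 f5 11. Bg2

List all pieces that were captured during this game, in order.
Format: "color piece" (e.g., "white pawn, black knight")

Tracking captures:
  Qxc5: captured black pawn

black pawn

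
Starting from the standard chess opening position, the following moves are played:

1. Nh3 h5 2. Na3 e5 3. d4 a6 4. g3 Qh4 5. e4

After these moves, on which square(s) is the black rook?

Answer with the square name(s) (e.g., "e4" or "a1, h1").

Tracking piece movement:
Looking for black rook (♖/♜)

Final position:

  a b c d e f g h
  ─────────────────
8│♜ ♞ ♝ · ♚ ♝ ♞ ♜│8
7│· ♟ ♟ ♟ · ♟ ♟ ·│7
6│♟ · · · · · · ·│6
5│· · · · ♟ · · ♟│5
4│· · · ♙ ♙ · · ♛│4
3│♘ · · · · · ♙ ♘│3
2│♙ ♙ ♙ · · ♙ · ♙│2
1│♖ · ♗ ♕ ♔ ♗ · ♖│1
  ─────────────────
  a b c d e f g h


a8, h8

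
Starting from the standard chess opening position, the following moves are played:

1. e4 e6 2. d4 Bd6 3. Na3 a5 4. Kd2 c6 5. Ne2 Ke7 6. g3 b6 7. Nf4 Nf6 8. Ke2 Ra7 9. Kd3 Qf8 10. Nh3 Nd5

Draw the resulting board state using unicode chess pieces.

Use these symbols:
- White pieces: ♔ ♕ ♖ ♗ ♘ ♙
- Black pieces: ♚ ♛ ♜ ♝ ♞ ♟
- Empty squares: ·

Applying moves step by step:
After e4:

♜ ♞ ♝ ♛ ♚ ♝ ♞ ♜
♟ ♟ ♟ ♟ ♟ ♟ ♟ ♟
· · · · · · · ·
· · · · · · · ·
· · · · ♙ · · ·
· · · · · · · ·
♙ ♙ ♙ ♙ · ♙ ♙ ♙
♖ ♘ ♗ ♕ ♔ ♗ ♘ ♖


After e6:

♜ ♞ ♝ ♛ ♚ ♝ ♞ ♜
♟ ♟ ♟ ♟ · ♟ ♟ ♟
· · · · ♟ · · ·
· · · · · · · ·
· · · · ♙ · · ·
· · · · · · · ·
♙ ♙ ♙ ♙ · ♙ ♙ ♙
♖ ♘ ♗ ♕ ♔ ♗ ♘ ♖


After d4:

♜ ♞ ♝ ♛ ♚ ♝ ♞ ♜
♟ ♟ ♟ ♟ · ♟ ♟ ♟
· · · · ♟ · · ·
· · · · · · · ·
· · · ♙ ♙ · · ·
· · · · · · · ·
♙ ♙ ♙ · · ♙ ♙ ♙
♖ ♘ ♗ ♕ ♔ ♗ ♘ ♖


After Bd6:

♜ ♞ ♝ ♛ ♚ · ♞ ♜
♟ ♟ ♟ ♟ · ♟ ♟ ♟
· · · ♝ ♟ · · ·
· · · · · · · ·
· · · ♙ ♙ · · ·
· · · · · · · ·
♙ ♙ ♙ · · ♙ ♙ ♙
♖ ♘ ♗ ♕ ♔ ♗ ♘ ♖


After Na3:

♜ ♞ ♝ ♛ ♚ · ♞ ♜
♟ ♟ ♟ ♟ · ♟ ♟ ♟
· · · ♝ ♟ · · ·
· · · · · · · ·
· · · ♙ ♙ · · ·
♘ · · · · · · ·
♙ ♙ ♙ · · ♙ ♙ ♙
♖ · ♗ ♕ ♔ ♗ ♘ ♖


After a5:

♜ ♞ ♝ ♛ ♚ · ♞ ♜
· ♟ ♟ ♟ · ♟ ♟ ♟
· · · ♝ ♟ · · ·
♟ · · · · · · ·
· · · ♙ ♙ · · ·
♘ · · · · · · ·
♙ ♙ ♙ · · ♙ ♙ ♙
♖ · ♗ ♕ ♔ ♗ ♘ ♖


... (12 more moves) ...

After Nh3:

· ♞ ♝ · · ♛ · ♜
♜ · · ♟ ♚ ♟ ♟ ♟
· ♟ ♟ ♝ ♟ ♞ · ·
♟ · · · · · · ·
· · · ♙ ♙ · · ·
♘ · · ♔ · · ♙ ♘
♙ ♙ ♙ · · ♙ · ♙
♖ · ♗ ♕ · ♗ · ♖


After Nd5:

· ♞ ♝ · · ♛ · ♜
♜ · · ♟ ♚ ♟ ♟ ♟
· ♟ ♟ ♝ ♟ · · ·
♟ · · ♞ · · · ·
· · · ♙ ♙ · · ·
♘ · · ♔ · · ♙ ♘
♙ ♙ ♙ · · ♙ · ♙
♖ · ♗ ♕ · ♗ · ♖



  a b c d e f g h
  ─────────────────
8│· ♞ ♝ · · ♛ · ♜│8
7│♜ · · ♟ ♚ ♟ ♟ ♟│7
6│· ♟ ♟ ♝ ♟ · · ·│6
5│♟ · · ♞ · · · ·│5
4│· · · ♙ ♙ · · ·│4
3│♘ · · ♔ · · ♙ ♘│3
2│♙ ♙ ♙ · · ♙ · ♙│2
1│♖ · ♗ ♕ · ♗ · ♖│1
  ─────────────────
  a b c d e f g h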